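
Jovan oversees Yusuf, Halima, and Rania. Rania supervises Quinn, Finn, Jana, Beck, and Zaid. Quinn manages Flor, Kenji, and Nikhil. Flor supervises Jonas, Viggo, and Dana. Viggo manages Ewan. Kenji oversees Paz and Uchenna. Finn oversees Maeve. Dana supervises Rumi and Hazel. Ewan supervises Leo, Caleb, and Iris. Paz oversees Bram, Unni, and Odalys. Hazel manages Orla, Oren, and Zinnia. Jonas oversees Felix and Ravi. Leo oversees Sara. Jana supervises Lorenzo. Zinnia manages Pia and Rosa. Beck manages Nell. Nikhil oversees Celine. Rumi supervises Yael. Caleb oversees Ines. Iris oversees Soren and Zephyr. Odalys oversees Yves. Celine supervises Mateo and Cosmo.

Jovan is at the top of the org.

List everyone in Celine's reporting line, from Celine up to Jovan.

Celine -> Nikhil -> Quinn -> Rania -> Jovan

Celine reports to Nikhil. Nikhil reports to Quinn. Quinn reports to Rania. Rania reports to Jovan. Jovan is at the top.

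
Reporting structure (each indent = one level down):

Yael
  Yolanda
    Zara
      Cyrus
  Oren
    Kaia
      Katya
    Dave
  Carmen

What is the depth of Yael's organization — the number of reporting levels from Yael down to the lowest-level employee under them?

The longest chain under Yael runs Yael → Oren → Kaia → Katya, which is 3 levels below Yael.

3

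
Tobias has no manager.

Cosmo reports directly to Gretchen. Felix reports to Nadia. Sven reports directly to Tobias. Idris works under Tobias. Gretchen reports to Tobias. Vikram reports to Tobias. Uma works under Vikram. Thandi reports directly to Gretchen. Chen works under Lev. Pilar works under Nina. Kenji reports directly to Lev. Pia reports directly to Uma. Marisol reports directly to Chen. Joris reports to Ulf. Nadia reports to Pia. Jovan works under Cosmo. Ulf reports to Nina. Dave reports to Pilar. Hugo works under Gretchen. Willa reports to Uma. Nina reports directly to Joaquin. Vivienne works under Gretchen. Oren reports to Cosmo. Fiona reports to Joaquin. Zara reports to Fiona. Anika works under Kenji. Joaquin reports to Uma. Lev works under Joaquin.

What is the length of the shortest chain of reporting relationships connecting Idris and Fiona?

5

Idris is 1 level below Tobias, and Fiona is 4 levels below Tobias (their lowest common manager). The shortest path runs up from Idris to Tobias and back down to Fiona: 1 + 4 = 5 links.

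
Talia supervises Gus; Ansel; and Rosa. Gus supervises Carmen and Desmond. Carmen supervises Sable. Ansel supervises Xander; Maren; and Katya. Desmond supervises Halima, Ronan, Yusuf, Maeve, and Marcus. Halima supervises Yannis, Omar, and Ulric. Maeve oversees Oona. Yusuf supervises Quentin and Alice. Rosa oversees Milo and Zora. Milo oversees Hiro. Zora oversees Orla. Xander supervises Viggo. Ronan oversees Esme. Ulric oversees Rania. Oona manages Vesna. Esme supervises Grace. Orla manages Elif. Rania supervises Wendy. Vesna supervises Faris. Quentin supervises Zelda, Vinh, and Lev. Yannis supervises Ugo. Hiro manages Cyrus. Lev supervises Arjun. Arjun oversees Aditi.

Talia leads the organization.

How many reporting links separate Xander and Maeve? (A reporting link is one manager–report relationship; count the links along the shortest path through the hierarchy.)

5

Xander is 2 levels below Talia, and Maeve is 3 levels below Talia (their lowest common manager). The shortest path runs up from Xander to Talia and back down to Maeve: 2 + 3 = 5 links.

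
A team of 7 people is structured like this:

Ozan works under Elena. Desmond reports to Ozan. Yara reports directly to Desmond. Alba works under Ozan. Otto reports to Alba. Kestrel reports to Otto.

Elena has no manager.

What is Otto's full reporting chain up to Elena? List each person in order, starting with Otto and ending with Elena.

Otto reports to Alba. Alba reports to Ozan. Ozan reports to Elena. Elena is at the top.

Otto -> Alba -> Ozan -> Elena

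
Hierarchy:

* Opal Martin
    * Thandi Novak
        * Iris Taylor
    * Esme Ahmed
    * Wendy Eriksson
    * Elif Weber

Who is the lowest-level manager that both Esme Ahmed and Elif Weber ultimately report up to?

Opal Martin

Esme Ahmed's chain of managers is Opal Martin. Elif Weber's chain of managers is Opal Martin. The first manager that appears in both chains is Opal Martin.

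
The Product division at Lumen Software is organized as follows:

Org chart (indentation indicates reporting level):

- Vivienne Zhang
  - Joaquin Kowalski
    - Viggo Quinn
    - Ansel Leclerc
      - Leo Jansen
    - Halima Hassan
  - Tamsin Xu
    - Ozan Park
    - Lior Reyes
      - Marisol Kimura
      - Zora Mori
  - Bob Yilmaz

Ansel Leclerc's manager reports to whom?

Vivienne Zhang

Ansel Leclerc reports to Joaquin Kowalski, and Joaquin Kowalski reports to Vivienne Zhang. So Ansel Leclerc's skip-level manager is Vivienne Zhang.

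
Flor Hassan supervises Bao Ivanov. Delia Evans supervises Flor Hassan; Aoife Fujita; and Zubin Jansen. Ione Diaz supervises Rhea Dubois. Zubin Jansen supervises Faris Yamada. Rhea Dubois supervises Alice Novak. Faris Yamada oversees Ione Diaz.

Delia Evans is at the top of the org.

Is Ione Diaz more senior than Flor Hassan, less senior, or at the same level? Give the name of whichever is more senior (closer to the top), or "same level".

Flor Hassan

Ione Diaz is 3 levels below Delia Evans; Flor Hassan is 1. Flor Hassan is higher.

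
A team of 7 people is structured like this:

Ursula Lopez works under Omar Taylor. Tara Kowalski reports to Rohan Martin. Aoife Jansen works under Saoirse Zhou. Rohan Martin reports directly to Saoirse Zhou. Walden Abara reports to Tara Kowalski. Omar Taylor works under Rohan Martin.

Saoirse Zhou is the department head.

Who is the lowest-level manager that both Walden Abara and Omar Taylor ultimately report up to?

Walden Abara's chain of managers is Tara Kowalski, Rohan Martin, Saoirse Zhou. Omar Taylor's chain of managers is Rohan Martin, Saoirse Zhou. The first manager that appears in both chains is Rohan Martin.

Rohan Martin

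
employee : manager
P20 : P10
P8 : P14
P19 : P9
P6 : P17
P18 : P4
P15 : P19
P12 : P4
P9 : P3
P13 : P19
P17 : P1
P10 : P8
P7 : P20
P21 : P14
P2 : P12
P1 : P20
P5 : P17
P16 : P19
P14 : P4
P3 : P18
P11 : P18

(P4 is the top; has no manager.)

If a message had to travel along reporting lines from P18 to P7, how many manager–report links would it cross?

6

P18 is 1 level below P4, and P7 is 5 levels below P4 (their lowest common manager). The shortest path runs up from P18 to P4 and back down to P7: 1 + 5 = 6 links.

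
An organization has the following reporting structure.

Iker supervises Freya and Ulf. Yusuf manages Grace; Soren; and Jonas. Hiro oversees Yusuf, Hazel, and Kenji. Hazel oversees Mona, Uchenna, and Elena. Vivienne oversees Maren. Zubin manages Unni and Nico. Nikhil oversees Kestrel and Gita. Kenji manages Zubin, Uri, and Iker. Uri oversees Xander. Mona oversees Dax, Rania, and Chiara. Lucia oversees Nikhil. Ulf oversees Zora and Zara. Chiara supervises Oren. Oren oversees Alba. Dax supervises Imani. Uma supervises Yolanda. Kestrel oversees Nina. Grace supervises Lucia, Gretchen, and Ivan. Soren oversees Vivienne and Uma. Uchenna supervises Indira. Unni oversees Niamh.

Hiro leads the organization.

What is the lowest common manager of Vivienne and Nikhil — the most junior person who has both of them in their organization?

Vivienne's chain of managers is Soren, Yusuf, Hiro. Nikhil's chain of managers is Lucia, Grace, Yusuf, Hiro. The first manager that appears in both chains is Yusuf.

Yusuf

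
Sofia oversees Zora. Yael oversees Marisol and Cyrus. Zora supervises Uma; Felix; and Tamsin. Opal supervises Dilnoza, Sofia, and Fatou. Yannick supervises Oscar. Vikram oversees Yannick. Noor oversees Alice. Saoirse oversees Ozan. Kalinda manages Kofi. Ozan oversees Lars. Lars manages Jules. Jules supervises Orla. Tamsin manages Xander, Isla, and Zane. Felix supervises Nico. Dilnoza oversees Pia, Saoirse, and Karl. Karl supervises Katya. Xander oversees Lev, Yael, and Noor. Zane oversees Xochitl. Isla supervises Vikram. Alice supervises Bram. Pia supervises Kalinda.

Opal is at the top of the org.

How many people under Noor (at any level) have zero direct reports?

The only person in Noor's organization with no one reporting to them is Bram. That is 1.

1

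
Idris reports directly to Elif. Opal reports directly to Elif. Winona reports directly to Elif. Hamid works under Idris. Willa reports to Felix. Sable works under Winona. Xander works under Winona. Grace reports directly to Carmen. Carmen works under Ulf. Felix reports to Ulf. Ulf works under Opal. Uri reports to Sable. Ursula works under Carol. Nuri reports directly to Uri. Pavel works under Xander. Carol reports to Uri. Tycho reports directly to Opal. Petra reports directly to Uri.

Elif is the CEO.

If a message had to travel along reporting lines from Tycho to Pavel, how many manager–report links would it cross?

5

Tycho is 2 levels below Elif, and Pavel is 3 levels below Elif (their lowest common manager). The shortest path runs up from Tycho to Elif and back down to Pavel: 2 + 3 = 5 links.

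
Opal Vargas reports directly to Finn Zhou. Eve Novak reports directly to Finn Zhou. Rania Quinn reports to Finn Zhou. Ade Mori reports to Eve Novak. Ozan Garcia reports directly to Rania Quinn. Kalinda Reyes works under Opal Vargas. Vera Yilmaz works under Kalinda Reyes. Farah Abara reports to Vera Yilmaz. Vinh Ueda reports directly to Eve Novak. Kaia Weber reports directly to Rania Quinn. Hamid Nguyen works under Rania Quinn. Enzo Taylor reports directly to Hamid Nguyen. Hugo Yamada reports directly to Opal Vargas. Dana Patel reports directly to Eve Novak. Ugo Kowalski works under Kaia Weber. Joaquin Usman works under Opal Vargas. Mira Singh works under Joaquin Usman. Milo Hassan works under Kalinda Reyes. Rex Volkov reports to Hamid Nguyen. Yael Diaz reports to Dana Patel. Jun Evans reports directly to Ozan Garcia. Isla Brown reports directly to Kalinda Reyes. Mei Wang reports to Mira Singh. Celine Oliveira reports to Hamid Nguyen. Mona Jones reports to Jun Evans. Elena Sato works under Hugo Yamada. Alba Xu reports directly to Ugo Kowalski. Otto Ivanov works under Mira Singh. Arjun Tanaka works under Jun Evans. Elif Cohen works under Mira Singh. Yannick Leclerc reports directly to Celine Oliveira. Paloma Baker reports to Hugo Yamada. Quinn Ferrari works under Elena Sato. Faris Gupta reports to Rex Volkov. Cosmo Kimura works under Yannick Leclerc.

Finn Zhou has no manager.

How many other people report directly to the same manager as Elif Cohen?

Elif Cohen reports to Mira Singh. Mira Singh's other direct reports are Mei Wang, Otto Ivanov — 2 peers.

2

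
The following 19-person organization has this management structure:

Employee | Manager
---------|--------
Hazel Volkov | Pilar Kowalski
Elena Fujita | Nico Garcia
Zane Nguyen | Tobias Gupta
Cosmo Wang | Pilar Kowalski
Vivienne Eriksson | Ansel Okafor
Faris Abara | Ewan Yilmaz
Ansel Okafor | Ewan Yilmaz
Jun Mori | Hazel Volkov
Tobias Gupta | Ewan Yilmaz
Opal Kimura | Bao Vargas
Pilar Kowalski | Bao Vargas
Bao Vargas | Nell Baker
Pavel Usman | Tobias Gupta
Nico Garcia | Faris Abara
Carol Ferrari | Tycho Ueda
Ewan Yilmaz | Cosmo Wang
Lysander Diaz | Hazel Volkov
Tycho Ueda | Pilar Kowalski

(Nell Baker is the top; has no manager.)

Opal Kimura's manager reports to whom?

Nell Baker

Opal Kimura reports to Bao Vargas, and Bao Vargas reports to Nell Baker. So Opal Kimura's skip-level manager is Nell Baker.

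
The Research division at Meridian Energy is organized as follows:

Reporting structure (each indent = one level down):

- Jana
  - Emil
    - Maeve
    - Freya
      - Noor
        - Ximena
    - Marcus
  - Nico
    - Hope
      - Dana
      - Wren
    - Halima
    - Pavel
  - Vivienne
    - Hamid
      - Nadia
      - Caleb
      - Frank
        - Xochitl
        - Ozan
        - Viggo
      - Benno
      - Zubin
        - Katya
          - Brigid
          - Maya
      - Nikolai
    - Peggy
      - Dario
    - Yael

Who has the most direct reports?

Direct-report counts: Jana has 3; Vivienne has 3; Peggy has 1; Hamid has 6; Zubin has 1; Katya has 2; Frank has 3; Nico has 3; Hope has 2; Emil has 3; Freya has 1; Noor has 1. The largest is 6, held by Hamid.

Hamid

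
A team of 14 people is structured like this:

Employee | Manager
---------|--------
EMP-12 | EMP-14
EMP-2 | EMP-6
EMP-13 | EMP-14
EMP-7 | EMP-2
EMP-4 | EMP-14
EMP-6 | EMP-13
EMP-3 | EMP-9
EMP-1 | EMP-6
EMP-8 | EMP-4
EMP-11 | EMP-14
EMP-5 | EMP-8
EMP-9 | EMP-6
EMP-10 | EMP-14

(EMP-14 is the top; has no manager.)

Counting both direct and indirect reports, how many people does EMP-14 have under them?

EMP-14 directly manages EMP-13, EMP-4, EMP-12, EMP-10, EMP-11. Under EMP-13: EMP-6, EMP-1, EMP-9, EMP-3, EMP-2, EMP-7 (6). Under EMP-4: EMP-8, EMP-5 (2). EMP-12 has no reports. EMP-10 has no reports. EMP-11 has no reports. So EMP-14's organization is 5 direct reports plus everyone under them: 7 + 3 + 1 + 1 + 1 = 13.

13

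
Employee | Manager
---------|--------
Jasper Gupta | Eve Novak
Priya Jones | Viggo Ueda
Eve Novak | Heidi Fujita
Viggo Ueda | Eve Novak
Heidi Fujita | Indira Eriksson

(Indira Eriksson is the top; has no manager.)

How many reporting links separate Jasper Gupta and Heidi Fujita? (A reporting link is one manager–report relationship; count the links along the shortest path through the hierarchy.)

2

Jasper Gupta is in Heidi Fujita's organization: the chain from Jasper Gupta up to Heidi Fujita is Jasper Gupta → Eve Novak → Heidi Fujita, which is 2 links.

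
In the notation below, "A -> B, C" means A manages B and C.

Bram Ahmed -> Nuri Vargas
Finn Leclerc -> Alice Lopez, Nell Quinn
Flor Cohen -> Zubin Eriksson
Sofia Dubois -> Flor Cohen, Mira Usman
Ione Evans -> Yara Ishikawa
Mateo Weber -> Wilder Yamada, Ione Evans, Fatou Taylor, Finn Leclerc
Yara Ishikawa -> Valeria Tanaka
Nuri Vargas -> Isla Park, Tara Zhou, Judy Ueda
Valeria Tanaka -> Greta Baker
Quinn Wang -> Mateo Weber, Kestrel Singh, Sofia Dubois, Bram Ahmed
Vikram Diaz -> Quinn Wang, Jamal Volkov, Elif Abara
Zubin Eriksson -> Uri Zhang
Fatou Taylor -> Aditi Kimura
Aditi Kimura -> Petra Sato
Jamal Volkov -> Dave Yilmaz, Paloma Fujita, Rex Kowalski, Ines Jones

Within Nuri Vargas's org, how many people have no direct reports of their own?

The people in Nuri Vargas's organization with no one reporting to them are Judy Ueda, Tara Zhou, Isla Park. That is 3.

3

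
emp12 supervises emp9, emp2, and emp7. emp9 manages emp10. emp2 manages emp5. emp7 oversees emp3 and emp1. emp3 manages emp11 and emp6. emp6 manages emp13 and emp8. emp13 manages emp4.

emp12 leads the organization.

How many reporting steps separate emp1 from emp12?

Chain from emp1 up to emp12: emp1 → emp7 → emp12. That is 2 steps up, so emp1 is 2 levels below emp12.

2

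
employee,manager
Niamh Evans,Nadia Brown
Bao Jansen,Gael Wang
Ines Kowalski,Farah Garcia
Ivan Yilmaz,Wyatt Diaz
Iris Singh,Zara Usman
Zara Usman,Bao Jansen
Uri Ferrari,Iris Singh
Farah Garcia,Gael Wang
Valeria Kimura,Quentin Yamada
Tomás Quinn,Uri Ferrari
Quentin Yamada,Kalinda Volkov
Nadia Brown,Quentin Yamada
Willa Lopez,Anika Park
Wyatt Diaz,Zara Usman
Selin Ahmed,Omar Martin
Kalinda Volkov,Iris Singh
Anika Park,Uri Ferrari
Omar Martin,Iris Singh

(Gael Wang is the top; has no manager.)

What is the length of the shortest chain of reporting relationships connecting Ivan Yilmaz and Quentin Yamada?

5

Ivan Yilmaz is 2 levels below Zara Usman, and Quentin Yamada is 3 levels below Zara Usman (their lowest common manager). The shortest path runs up from Ivan Yilmaz to Zara Usman and back down to Quentin Yamada: 2 + 3 = 5 links.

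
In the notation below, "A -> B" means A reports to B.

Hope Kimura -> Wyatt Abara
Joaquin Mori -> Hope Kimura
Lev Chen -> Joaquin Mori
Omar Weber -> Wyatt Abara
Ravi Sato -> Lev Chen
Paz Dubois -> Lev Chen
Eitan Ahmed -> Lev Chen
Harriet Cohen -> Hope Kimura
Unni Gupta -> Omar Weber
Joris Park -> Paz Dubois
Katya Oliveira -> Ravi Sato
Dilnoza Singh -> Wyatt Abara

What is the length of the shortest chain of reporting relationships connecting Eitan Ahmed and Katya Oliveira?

Eitan Ahmed is 1 level below Lev Chen, and Katya Oliveira is 2 levels below Lev Chen (their lowest common manager). The shortest path runs up from Eitan Ahmed to Lev Chen and back down to Katya Oliveira: 1 + 2 = 3 links.

3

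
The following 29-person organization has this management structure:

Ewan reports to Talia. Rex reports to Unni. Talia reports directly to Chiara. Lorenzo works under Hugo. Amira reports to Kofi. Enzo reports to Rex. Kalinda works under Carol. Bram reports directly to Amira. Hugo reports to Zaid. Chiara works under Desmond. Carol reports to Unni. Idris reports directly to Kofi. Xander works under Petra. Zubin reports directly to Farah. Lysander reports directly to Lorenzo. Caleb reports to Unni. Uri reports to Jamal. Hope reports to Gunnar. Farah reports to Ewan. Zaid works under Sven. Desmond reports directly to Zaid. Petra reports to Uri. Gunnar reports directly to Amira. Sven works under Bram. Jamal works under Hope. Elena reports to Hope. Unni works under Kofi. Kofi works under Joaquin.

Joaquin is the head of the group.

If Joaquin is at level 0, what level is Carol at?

3

Chain from Carol up to Joaquin: Carol → Unni → Kofi → Joaquin. That is 3 steps up, so Carol is 3 levels below Joaquin.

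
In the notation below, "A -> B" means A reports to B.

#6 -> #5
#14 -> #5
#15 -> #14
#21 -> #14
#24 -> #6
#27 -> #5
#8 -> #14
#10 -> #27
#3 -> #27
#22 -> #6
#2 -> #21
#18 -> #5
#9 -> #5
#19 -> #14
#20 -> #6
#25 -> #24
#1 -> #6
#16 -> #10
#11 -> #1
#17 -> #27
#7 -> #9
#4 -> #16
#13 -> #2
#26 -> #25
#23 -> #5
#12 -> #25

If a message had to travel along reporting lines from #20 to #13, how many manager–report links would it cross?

#20 is 2 levels below #5, and #13 is 4 levels below #5 (their lowest common manager). The shortest path runs up from #20 to #5 and back down to #13: 2 + 4 = 6 links.

6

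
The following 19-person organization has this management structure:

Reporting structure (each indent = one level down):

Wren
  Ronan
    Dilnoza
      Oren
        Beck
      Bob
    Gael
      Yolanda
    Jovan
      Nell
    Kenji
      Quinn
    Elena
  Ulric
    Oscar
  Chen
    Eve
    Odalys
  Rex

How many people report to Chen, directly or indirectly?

2

Chen directly manages Eve, Odalys. Eve has no reports. Odalys has no reports. So Chen's organization is 2 direct reports plus everyone under them: 1 + 1 = 2.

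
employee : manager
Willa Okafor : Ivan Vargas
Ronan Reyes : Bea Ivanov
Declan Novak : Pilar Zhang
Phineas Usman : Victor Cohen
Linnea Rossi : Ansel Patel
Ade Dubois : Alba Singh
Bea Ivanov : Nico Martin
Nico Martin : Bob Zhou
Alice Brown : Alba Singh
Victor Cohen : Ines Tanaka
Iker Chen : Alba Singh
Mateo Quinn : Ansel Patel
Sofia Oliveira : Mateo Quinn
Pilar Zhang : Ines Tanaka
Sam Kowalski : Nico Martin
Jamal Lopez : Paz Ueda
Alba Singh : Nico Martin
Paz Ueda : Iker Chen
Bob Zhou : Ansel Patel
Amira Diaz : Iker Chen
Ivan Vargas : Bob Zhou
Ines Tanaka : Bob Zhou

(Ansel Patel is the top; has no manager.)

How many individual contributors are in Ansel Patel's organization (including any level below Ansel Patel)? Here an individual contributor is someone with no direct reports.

11

The people in Ansel Patel's organization with no one reporting to them are Linnea Rossi, Sofia Oliveira, Phineas Usman, Declan Novak, Willa Okafor, Sam Kowalski, Ronan Reyes, Alice Brown, Ade Dubois, Amira Diaz, Jamal Lopez. That is 11.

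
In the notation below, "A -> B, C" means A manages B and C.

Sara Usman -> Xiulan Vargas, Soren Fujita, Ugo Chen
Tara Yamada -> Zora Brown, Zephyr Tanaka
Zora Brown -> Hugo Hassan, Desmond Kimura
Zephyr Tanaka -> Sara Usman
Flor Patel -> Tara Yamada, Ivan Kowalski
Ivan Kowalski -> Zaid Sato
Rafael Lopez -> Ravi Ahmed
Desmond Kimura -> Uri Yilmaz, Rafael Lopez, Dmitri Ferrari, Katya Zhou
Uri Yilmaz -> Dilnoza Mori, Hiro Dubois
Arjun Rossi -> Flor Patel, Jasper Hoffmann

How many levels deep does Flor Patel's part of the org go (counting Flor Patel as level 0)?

5

The longest chain under Flor Patel runs Flor Patel → Tara Yamada → Zora Brown → Desmond Kimura → Rafael Lopez → Ravi Ahmed, which is 5 levels below Flor Patel.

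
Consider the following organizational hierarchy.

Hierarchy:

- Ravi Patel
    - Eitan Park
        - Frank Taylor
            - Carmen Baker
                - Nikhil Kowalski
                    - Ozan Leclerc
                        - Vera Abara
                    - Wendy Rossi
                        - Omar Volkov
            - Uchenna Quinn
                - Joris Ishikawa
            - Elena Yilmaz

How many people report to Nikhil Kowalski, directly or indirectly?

4

Nikhil Kowalski directly manages Ozan Leclerc, Wendy Rossi. Under Ozan Leclerc: Vera Abara (1). Under Wendy Rossi: Omar Volkov (1). So Nikhil Kowalski's organization is 2 direct reports plus everyone under them: 2 + 2 = 4.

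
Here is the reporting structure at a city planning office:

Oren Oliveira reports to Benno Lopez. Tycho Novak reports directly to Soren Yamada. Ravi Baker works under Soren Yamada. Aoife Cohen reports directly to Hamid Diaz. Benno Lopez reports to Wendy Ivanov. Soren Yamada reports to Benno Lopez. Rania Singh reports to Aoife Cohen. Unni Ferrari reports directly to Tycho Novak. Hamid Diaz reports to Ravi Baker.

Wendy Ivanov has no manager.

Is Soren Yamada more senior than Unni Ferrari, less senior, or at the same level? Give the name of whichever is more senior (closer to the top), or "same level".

Soren Yamada

Soren Yamada is 2 levels below Wendy Ivanov; Unni Ferrari is 4. Soren Yamada is higher.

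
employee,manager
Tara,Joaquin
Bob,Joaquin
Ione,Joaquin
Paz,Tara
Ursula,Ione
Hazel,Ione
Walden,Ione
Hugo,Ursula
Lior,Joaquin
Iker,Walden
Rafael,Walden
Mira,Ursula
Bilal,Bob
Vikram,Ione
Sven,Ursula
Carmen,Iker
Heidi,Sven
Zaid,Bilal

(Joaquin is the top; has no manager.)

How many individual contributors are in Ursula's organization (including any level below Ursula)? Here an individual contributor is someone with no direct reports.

The people in Ursula's organization with no one reporting to them are Heidi, Mira, Hugo. That is 3.

3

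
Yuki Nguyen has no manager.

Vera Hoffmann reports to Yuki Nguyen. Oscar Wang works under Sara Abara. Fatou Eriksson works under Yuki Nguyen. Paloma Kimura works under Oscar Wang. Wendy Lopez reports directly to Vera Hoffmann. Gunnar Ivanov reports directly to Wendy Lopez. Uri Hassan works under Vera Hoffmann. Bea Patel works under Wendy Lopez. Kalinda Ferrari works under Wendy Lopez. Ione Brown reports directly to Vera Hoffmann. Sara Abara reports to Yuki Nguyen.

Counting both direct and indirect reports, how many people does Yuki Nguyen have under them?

Yuki Nguyen directly manages Sara Abara, Vera Hoffmann, Fatou Eriksson. Under Sara Abara: Oscar Wang, Paloma Kimura (2). Under Vera Hoffmann: Uri Hassan, Ione Brown, Wendy Lopez, Bea Patel, Gunnar Ivanov, Kalinda Ferrari (6). Fatou Eriksson has no reports. So Yuki Nguyen's organization is 3 direct reports plus everyone under them: 3 + 7 + 1 = 11.

11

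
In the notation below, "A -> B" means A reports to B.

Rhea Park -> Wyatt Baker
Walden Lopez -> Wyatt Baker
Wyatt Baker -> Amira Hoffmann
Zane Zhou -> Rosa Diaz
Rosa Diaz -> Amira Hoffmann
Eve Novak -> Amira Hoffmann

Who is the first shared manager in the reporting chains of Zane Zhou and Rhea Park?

Zane Zhou's chain of managers is Rosa Diaz, Amira Hoffmann. Rhea Park's chain of managers is Wyatt Baker, Amira Hoffmann. The first manager that appears in both chains is Amira Hoffmann.

Amira Hoffmann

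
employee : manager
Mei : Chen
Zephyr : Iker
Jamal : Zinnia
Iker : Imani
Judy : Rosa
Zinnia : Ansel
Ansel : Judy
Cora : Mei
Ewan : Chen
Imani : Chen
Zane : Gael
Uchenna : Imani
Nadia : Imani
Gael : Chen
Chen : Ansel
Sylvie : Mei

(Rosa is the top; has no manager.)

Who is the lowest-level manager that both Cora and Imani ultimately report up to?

Chen

Cora's chain of managers is Mei, Chen, Ansel, Judy, Rosa. Imani's chain of managers is Chen, Ansel, Judy, Rosa. The first manager that appears in both chains is Chen.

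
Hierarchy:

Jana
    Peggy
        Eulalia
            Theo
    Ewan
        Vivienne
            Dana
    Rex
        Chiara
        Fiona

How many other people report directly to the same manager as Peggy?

2

Peggy reports to Jana. Jana's other direct reports are Ewan, Rex — 2 peers.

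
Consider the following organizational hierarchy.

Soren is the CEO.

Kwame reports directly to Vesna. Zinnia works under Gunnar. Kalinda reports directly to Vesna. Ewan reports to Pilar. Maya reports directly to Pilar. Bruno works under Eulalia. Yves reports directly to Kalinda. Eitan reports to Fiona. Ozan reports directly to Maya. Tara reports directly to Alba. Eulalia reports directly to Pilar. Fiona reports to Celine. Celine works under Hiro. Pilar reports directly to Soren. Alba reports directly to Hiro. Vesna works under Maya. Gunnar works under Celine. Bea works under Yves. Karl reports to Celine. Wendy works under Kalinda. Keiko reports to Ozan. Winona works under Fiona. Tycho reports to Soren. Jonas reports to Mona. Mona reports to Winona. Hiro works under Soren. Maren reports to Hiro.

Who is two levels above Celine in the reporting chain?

Celine reports to Hiro, and Hiro reports to Soren. So Celine's skip-level manager is Soren.

Soren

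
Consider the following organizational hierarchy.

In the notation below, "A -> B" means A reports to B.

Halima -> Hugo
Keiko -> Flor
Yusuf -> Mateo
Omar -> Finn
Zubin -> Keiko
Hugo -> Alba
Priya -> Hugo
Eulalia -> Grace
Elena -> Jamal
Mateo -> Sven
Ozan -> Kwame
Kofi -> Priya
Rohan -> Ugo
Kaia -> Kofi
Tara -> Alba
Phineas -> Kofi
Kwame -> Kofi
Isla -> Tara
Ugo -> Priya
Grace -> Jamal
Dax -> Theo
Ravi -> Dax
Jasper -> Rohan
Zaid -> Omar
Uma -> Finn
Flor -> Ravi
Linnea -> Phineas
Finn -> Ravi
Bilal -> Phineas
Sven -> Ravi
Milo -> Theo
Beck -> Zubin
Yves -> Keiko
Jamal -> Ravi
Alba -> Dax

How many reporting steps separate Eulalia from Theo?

Chain from Eulalia up to Theo: Eulalia → Grace → Jamal → Ravi → Dax → Theo. That is 5 steps up, so Eulalia is 5 levels below Theo.

5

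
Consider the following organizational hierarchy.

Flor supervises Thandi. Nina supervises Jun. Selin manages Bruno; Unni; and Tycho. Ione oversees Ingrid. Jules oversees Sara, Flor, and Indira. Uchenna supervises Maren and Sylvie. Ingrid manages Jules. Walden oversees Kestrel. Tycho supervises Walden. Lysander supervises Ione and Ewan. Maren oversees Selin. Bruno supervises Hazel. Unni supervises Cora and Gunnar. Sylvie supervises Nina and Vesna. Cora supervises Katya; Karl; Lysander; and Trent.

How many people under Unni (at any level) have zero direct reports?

The people in Unni's organization with no one reporting to them are Gunnar, Katya, Trent, Karl, Ewan, Sara, Thandi, Indira. That is 8.

8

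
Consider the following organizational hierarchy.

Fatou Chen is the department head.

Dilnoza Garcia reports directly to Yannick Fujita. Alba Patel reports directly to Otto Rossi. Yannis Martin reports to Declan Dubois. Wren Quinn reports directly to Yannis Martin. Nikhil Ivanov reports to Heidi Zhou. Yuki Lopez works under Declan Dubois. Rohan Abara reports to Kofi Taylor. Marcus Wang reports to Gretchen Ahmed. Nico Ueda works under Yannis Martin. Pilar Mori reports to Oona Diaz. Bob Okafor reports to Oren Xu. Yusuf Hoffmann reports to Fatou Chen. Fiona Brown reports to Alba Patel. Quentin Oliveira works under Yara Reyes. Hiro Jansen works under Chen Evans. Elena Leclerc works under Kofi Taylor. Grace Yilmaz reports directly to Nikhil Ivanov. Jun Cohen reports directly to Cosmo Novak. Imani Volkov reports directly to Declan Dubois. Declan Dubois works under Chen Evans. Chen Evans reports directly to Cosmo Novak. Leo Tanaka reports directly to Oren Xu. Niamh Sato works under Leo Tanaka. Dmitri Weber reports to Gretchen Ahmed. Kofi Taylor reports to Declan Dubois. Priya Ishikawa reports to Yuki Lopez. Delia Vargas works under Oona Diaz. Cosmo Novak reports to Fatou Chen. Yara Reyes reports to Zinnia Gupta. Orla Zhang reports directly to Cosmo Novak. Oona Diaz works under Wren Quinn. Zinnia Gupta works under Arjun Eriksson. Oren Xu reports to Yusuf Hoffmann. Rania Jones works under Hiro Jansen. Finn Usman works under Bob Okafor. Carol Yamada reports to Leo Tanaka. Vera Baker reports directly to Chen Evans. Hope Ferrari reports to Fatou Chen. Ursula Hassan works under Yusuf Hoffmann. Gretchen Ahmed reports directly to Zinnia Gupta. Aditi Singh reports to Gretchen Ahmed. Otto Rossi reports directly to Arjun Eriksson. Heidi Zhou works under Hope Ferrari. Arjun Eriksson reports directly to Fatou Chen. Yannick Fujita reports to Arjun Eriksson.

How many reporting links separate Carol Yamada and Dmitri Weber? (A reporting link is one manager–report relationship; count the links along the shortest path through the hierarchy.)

Carol Yamada is 4 levels below Fatou Chen, and Dmitri Weber is 4 levels below Fatou Chen (their lowest common manager). The shortest path runs up from Carol Yamada to Fatou Chen and back down to Dmitri Weber: 4 + 4 = 8 links.

8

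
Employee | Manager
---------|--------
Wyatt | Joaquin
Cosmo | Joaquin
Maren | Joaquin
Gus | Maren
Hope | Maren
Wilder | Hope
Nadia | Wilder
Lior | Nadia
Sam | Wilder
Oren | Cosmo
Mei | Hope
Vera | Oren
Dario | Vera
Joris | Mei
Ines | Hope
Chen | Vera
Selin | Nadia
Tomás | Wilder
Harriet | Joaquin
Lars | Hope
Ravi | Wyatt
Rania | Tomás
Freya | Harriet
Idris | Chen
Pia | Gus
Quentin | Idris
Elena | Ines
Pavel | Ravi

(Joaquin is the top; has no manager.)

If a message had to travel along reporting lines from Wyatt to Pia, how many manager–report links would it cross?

4

Wyatt is 1 level below Joaquin, and Pia is 3 levels below Joaquin (their lowest common manager). The shortest path runs up from Wyatt to Joaquin and back down to Pia: 1 + 3 = 4 links.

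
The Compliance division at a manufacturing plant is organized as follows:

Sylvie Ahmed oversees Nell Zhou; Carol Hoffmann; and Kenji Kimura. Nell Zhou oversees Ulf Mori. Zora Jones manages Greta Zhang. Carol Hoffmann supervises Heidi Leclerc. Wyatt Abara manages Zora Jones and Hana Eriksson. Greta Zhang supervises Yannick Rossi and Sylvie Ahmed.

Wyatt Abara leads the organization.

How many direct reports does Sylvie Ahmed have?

Sylvie Ahmed directly manages Nell Zhou, Carol Hoffmann, Kenji Kimura. That is 3 direct reports.

3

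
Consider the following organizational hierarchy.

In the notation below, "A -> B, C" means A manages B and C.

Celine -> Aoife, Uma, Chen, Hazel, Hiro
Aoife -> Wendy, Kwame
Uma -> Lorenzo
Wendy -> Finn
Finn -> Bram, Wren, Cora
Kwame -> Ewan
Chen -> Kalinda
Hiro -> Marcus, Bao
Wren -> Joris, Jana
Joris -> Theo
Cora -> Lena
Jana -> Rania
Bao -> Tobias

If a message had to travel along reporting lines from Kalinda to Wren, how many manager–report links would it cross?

6

Kalinda is 2 levels below Celine, and Wren is 4 levels below Celine (their lowest common manager). The shortest path runs up from Kalinda to Celine and back down to Wren: 2 + 4 = 6 links.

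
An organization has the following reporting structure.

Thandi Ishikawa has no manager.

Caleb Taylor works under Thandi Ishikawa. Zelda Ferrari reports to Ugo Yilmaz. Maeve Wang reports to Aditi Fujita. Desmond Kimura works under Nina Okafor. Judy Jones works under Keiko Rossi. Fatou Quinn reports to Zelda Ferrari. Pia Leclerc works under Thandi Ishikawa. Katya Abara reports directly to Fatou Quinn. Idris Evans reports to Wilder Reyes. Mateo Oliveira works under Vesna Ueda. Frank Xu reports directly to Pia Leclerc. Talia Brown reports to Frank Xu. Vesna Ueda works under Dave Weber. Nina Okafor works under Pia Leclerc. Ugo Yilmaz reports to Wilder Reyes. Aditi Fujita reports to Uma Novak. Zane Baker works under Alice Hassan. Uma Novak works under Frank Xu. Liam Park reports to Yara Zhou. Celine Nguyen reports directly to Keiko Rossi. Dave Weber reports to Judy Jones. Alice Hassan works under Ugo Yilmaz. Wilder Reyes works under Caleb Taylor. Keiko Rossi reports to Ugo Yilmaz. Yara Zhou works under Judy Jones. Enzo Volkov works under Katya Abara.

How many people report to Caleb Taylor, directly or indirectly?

Caleb Taylor directly manages Wilder Reyes. Under Wilder Reyes: Idris Evans, Ugo Yilmaz, Alice Hassan, Zane Baker, Zelda Ferrari, Fatou Quinn, Katya Abara, Enzo Volkov, Keiko Rossi, Celine Nguyen, Judy Jones, Yara Zhou, Liam Park, Dave Weber, Vesna Ueda, Mateo Oliveira (16). That's 17 in total.

17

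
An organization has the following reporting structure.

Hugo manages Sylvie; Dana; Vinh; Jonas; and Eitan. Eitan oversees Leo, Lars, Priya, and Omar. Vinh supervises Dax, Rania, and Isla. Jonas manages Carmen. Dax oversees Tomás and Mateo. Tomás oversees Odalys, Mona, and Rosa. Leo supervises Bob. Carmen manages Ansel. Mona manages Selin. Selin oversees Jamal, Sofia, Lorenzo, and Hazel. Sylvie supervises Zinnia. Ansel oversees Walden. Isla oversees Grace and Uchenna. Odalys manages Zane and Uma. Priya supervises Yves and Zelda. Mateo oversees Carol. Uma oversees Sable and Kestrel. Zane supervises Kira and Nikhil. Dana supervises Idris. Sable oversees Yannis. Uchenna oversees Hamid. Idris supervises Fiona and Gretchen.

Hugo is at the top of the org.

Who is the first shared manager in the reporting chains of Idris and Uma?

Idris's chain of managers is Dana, Hugo. Uma's chain of managers is Odalys, Tomás, Dax, Vinh, Hugo. The first manager that appears in both chains is Hugo.

Hugo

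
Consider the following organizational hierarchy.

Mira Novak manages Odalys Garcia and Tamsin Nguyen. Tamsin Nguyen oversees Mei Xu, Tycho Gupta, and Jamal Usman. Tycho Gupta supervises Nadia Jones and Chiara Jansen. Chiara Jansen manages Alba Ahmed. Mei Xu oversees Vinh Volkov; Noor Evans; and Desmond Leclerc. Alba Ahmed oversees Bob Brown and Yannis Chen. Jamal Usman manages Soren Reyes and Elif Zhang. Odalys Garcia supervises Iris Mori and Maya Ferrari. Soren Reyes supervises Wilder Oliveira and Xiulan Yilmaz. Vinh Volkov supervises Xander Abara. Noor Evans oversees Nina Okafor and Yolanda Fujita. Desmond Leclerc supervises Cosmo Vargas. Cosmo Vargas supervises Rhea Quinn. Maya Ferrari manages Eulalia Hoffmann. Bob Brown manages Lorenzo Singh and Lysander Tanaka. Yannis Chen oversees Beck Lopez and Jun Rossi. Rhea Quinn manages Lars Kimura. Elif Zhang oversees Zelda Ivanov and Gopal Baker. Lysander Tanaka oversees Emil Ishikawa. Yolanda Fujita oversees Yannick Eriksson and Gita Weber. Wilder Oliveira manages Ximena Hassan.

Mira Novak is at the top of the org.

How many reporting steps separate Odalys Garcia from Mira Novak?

Chain from Odalys Garcia up to Mira Novak: Odalys Garcia → Mira Novak. That is 1 step up, so Odalys Garcia is 1 level below Mira Novak.

1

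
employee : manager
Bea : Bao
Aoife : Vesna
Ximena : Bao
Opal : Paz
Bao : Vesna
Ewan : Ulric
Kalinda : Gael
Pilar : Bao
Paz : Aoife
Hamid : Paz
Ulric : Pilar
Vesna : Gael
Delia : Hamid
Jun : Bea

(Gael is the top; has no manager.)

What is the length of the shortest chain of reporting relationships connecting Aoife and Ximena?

Aoife is 1 level below Vesna, and Ximena is 2 levels below Vesna (their lowest common manager). The shortest path runs up from Aoife to Vesna and back down to Ximena: 1 + 2 = 3 links.

3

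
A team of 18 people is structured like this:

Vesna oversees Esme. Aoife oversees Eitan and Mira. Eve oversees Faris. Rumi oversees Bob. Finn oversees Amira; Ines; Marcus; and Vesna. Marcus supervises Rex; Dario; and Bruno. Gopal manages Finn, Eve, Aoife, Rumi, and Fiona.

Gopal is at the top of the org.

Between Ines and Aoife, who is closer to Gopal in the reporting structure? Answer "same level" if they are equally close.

Aoife

Ines is 2 levels below Gopal; Aoife is 1. Aoife is higher.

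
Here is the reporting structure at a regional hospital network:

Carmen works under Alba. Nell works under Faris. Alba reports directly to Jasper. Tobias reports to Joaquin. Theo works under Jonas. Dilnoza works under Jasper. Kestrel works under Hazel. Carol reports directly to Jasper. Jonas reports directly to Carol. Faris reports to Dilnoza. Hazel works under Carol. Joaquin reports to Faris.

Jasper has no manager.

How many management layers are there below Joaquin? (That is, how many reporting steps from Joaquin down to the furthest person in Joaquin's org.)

The longest chain under Joaquin runs Joaquin → Tobias, which is 1 level below Joaquin.

1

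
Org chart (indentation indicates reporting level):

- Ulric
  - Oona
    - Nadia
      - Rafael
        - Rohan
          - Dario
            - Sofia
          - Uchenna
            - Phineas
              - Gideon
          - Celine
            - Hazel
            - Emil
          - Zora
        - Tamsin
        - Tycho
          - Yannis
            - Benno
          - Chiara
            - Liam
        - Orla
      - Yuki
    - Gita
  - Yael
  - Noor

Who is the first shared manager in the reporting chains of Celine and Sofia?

Celine's chain of managers is Rohan, Rafael, Nadia, Oona, Ulric. Sofia's chain of managers is Dario, Rohan, Rafael, Nadia, Oona, Ulric. The first manager that appears in both chains is Rohan.

Rohan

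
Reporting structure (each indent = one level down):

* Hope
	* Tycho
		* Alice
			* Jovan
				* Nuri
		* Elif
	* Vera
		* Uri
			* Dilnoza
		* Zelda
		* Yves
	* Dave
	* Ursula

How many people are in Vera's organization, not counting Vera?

Vera directly manages Uri, Zelda, Yves. Under Uri: Dilnoza (1). Zelda has no reports. Yves has no reports. So Vera's organization is 3 direct reports plus everyone under them: 2 + 1 + 1 = 4.

4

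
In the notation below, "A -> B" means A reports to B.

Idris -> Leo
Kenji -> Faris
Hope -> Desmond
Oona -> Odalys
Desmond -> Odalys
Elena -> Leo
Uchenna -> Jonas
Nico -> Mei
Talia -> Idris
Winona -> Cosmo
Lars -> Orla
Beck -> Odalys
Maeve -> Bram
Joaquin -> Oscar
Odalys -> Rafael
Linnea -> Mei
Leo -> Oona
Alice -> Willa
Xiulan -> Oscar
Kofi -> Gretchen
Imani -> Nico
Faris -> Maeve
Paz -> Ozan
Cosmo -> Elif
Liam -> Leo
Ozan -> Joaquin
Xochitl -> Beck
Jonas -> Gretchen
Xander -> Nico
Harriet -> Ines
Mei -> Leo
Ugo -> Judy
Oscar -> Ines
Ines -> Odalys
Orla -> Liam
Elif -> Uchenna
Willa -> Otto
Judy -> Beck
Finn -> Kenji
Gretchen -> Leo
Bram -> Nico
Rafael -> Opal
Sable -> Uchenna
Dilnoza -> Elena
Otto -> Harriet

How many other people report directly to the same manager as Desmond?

3

Desmond reports to Odalys. Odalys's other direct reports are Oona, Ines, Beck — 3 peers.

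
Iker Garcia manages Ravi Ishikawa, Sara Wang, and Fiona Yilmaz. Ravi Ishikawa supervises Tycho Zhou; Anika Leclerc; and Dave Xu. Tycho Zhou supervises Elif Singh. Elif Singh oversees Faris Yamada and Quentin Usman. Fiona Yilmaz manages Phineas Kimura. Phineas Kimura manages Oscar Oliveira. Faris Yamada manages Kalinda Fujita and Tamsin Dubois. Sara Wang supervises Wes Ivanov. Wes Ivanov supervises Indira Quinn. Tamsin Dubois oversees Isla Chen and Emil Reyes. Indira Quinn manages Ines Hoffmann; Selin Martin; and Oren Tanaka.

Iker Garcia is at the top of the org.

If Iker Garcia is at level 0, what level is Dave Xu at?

Chain from Dave Xu up to Iker Garcia: Dave Xu → Ravi Ishikawa → Iker Garcia. That is 2 steps up, so Dave Xu is 2 levels below Iker Garcia.

2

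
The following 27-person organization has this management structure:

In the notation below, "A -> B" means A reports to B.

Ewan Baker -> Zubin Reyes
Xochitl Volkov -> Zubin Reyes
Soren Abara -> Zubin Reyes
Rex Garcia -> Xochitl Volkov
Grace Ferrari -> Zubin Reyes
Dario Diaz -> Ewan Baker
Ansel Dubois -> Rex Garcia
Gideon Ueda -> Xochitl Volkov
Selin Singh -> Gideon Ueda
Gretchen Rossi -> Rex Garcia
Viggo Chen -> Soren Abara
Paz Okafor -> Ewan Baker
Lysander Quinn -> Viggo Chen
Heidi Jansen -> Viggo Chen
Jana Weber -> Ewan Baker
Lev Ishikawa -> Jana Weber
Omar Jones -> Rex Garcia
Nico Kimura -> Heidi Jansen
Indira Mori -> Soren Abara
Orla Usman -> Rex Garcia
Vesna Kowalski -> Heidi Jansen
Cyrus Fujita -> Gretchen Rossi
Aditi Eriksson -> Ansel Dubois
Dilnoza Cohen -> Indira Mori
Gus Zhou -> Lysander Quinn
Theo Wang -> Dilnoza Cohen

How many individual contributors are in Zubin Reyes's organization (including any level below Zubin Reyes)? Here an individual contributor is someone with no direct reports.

The people in Zubin Reyes's organization with no one reporting to them are Grace Ferrari, Theo Wang, Vesna Kowalski, Nico Kimura, Gus Zhou, Selin Singh, Orla Usman, Omar Jones, Cyrus Fujita, Aditi Eriksson, Lev Ishikawa, Paz Okafor, Dario Diaz. That is 13.

13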